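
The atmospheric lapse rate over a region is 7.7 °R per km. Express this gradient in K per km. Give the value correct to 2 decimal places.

The quantity depends on a temperature interval, so only the ratio of degree sizes applies; the offset between the scales is irrelevant.
A change of 1°R is a change of 5/9 K, so 7.7 × 5/9 = 4.28.

4.28 K/km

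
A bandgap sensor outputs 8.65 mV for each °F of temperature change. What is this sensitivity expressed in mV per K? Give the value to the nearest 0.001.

15.570 mV per K

The quantity depends on a temperature interval, so only the ratio of degree sizes applies; the offset between the scales is irrelevant.
A change of 1 K is a change of 1.8°F, so per K the value is 8.65 × 1.8 = 15.570.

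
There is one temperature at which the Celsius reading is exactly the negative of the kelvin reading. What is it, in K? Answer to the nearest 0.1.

136.6 K

Let K be the kelvin reading. The Celsius reading is C = 1·K - 273.15.
Require C = -1·K: 1·K - 273.15 = -1·K.
(2)·K = 273.15  ⇒  K = 136.6.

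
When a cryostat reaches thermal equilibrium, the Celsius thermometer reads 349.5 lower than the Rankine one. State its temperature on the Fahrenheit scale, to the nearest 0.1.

-287.9°F

Let x be the Rankine reading; then the Celsius reading is 5/9·x - 273.15.
(5/9·x - 273.15) - x = -349.5  ⇒  (-4/9)·x = -76.35  ⇒  x = 171.7875°R.
In Celsius: (171.7875 - 491.67) × 5/9 = -177.7125°C.
In Fahrenheit: -177.7125 × 1.8 + 32 = -287.9°F.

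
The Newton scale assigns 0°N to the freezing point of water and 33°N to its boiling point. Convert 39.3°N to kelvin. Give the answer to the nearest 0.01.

Linear interpolation between the fixed points: C = (39.3 - 0) × 100 / (33 - 0) = 119.0909°C.
Then 119.0909 + 273.15 = 392.24 K.

392.24 K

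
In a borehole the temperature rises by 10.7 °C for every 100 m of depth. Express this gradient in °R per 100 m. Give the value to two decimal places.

19.26 °R/100 m

The quantity depends on a temperature interval, so only the ratio of degree sizes applies; the offset between the scales is irrelevant.
A change of 1°C is a change of 1.8°R, so 10.7 × 1.8 = 19.26.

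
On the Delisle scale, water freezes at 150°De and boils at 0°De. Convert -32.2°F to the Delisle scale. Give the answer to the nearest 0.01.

First in Celsius: (-32.2 - 32) × 5/9 = -35.6667°C.
Linearly onto the Delisle scale: 150 + (-35.6667 / 100) × (0 - 150) = 203.50°De.

203.50°De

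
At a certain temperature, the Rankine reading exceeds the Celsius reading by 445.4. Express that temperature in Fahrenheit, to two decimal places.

-72.11°F

Let x be the Celsius reading; then the Rankine reading is 1.8·x + 491.67.
(1.8·x + 491.67) - x = 445.4  ⇒  (0.8)·x = -46.27  ⇒  x = -57.8375°C.
In Fahrenheit: -57.8375 × 1.8 + 32 = -72.11°F.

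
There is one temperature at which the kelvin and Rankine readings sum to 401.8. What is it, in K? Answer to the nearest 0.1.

Let K be the kelvin reading. The Rankine reading is R = 1.8·K.
Require K + R = 401.8: (2.8)·K = 401.8.
K = (401.8) / (2.8) = 143.5.

143.5 K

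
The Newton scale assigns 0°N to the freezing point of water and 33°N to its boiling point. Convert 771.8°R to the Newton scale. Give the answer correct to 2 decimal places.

51.36°N

First in Celsius: (771.8 - 491.67) × 5/9 = 155.6278°C.
Linearly onto the Newton scale: 0 + (155.6278 / 100) × (33 - 0) = 51.36°N.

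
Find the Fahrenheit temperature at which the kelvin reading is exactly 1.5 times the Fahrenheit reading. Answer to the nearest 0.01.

Let F be the Fahrenheit reading. The kelvin reading is K = 5/9·F + 255.372.
Require K = 1.5·F: 5/9·F + 255.372 = 1.5·F.
(-17/18)·F = -255.372  ⇒  F = 270.39.

270.39°F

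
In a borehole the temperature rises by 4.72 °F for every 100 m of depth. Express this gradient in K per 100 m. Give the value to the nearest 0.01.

Since only a temperature interval is involved, the additive offset between the scales drops out.
A change of 1°F is a change of 5/9 K, so 4.72 × 5/9 = 2.62.

2.62 K/100 m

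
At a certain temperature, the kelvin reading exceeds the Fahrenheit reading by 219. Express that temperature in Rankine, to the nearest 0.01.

541.51°R

Let x be the Fahrenheit reading; then the kelvin reading is 5/9·x + 255.372.
(5/9·x + 255.372) - x = 219  ⇒  (-4/9)·x = -36.3722  ⇒  x = 81.8375°F.
In Celsius: (81.8375 - 32) × 5/9 = 27.6875°C.
In Rankine: 27.6875 × 1.8 + 491.67 = 541.51°R.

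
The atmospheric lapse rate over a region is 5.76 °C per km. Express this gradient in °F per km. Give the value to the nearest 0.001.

10.368 °F/km

Since only a temperature interval is involved, the additive offset between the scales drops out.
A change of 1°C is a change of 1.8°F, so 5.76 × 1.8 = 10.368.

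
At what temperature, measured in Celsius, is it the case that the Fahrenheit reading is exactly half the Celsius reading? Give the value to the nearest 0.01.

-24.62°C

Let C be the Celsius reading. The Fahrenheit reading is F = 1.8·C + 32.
Require F = 0.5·C: 1.8·C + 32 = 0.5·C.
(1.3)·C = -32  ⇒  C = -24.62.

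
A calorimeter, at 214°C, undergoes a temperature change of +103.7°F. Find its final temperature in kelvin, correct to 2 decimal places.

544.76 K

The 103.7°F change is an interval, so only the factor 5/9 applies: +103.7 × 5/9 = +57.6111°C.
Final Celsius temperature: 214.0000 + 57.6111 = 271.6111°C.
In kelvin: 271.6111 + 273.15 = 544.76 K.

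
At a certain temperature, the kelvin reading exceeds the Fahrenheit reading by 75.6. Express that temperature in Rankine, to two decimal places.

Let x be the Fahrenheit reading; then the kelvin reading is 5/9·x + 255.372.
(5/9·x + 255.372) - x = 75.6  ⇒  (-4/9)·x = -179.772  ⇒  x = 404.4875°F.
In Celsius: (404.4875 - 32) × 5/9 = 206.9375°C.
In Rankine: 206.9375 × 1.8 + 491.67 = 864.16°R.

864.16°R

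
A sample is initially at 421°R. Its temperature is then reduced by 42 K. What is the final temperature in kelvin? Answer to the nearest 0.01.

191.89 K

Initial temperature in Celsius: (421 - 491.67) × 5/9 = -39.2611°C.
The 42 K change is an interval; Kelvin and Celsius degrees are the same size, so ΔC = -42°C.
Final Celsius temperature: -39.2611 - 42.0000 = -81.2611°C.
In kelvin: -81.2611 + 273.15 = 191.89 K.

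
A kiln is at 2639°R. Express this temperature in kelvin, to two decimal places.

In Celsius: (2639 - 491.67) × 5/9 = 1192.9611°C.
In kelvin: 1192.9611 + 273.15 = 1466.11 K.

1466.11 K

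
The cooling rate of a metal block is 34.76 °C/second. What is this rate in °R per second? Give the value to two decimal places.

Since only a temperature interval is involved, the additive offset between the scales drops out.
A change of 1°C is a change of 1.8°R, so 34.76 × 1.8 = 62.57.

62.57 °R/second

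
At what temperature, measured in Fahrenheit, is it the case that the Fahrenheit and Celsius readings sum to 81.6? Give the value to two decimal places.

Let F be the Fahrenheit reading. The Celsius reading is C = 5/9·F - 17.7778.
Require F + C = 81.6: (14/9)·F - 17.7778 = 81.6.
F = (81.6 + 17.7778) / (14/9) = 63.89.

63.89°F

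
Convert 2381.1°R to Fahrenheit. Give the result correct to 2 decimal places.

In Celsius: (2381.1 - 491.67) × 5/9 = 1049.6833°C.
In Fahrenheit: 1049.6833 × 1.8 + 32 = 1921.43°F.

1921.43°F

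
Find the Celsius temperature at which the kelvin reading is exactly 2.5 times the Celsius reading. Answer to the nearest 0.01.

182.10°C

Let C be the Celsius reading. The kelvin reading is K = 1·C + 273.15.
Require K = 2.5·C: 1·C + 273.15 = 2.5·C.
(-1.5)·C = -273.15  ⇒  C = 182.10.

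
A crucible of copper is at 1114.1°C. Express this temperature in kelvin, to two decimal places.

1387.25 K

In kelvin: 1114.1000 + 273.15 = 1387.25 K.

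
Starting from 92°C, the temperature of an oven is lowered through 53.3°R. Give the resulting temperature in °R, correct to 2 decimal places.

The 53.3°R change is an interval, so only the factor 5/9 applies: -53.3 × 5/9 = -29.6111°C.
Final Celsius temperature: 92.0000 - 29.6111 = 62.3889°C.
In Rankine: 62.3889 × 1.8 + 491.67 = 603.97°R.

603.97°R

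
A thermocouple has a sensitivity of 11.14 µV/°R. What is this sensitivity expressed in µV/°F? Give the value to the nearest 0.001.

The quantity depends on a temperature interval, so only the ratio of degree sizes applies; the offset between the scales is irrelevant.
A change of 1°F is a change of 1°R, so per °F the value is 11.14 × 1 = 11.140.

11.140 µV/°F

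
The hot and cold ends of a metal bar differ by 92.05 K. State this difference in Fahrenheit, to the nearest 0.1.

165.7°F

For a temperature interval the offset drops out; only the factor 1.8 applies.
92.05 × 1.8 = 165.7.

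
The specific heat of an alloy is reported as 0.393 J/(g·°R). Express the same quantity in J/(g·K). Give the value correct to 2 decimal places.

0.71 J/(g·K)

The quantity depends on a temperature interval, so only the ratio of degree sizes applies; the offset between the scales is irrelevant.
A change of 1 K is a change of 1.8°R, so per K the value is 0.393 × 1.8 = 0.71.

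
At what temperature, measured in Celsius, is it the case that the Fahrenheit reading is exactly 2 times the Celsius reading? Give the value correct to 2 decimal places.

160.00°C

Let C be the Celsius reading. The Fahrenheit reading is F = 1.8·C + 32.
Require F = 2·C: 1.8·C + 32 = 2·C.
(-0.2)·C = -32  ⇒  C = 160.00.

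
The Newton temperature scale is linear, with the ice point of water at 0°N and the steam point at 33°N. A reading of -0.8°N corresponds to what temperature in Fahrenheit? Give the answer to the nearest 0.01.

Linear interpolation between the fixed points: C = (-0.8 - 0) × 100 / (33 - 0) = -2.4242°C.
Then -2.4242 × 1.8 + 32 = 27.64°F.

27.64°F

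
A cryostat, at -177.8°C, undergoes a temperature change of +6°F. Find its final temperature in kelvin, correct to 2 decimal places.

The 6°F change is an interval, so only the factor 5/9 applies: +6 × 5/9 = +3.3333°C.
Final Celsius temperature: -177.8000 + 3.3333 = -174.4667°C.
In kelvin: -174.4667 + 273.15 = 98.68 K.

98.68 K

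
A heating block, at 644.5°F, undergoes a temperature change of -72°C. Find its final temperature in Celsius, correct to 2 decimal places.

Initial temperature in Celsius: (644.5 - 32) × 5/9 = 340.2778°C.
Final Celsius temperature: 340.2778 - 72.0000 = 268.2778°C.

268.28°C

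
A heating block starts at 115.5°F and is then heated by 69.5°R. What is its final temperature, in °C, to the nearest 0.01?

Initial temperature in Celsius: (115.5 - 32) × 5/9 = 46.3889°C.
The 69.5°R change is an interval, so only the factor 5/9 applies: +69.5 × 5/9 = +38.6111°C.
Final Celsius temperature: 46.3889 + 38.6111 = 85.0000°C.

85.00°C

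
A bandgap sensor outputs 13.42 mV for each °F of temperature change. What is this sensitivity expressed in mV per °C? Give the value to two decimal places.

The quantity depends on a temperature interval, so only the ratio of degree sizes applies; the offset between the scales is irrelevant.
A change of 1°C is a change of 1.8°F, so per °C the value is 13.42 × 1.8 = 24.16.

24.16 mV per °C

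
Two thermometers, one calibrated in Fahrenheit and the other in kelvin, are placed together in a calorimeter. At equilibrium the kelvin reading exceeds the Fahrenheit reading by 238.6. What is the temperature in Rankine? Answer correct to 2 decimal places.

Let x be the Fahrenheit reading; then the kelvin reading is 5/9·x + 255.372.
(5/9·x + 255.372) - x = 238.6  ⇒  (-4/9)·x = -16.7722  ⇒  x = 37.7375°F.
In Celsius: (37.7375 - 32) × 5/9 = 3.1875°C.
In Rankine: 3.1875 × 1.8 + 491.67 = 497.41°R.

497.41°R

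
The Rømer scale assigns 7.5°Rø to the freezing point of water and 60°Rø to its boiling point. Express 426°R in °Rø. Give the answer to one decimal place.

-11.7°Rø

First in Celsius: (426 - 491.67) × 5/9 = -36.4833°C.
Linearly onto the Rømer scale: 7.5 + (-36.4833 / 100) × (60 - 7.5) = -11.7°Rø.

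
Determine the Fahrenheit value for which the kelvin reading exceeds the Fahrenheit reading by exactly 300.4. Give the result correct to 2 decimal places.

Let F be the Fahrenheit reading. The kelvin reading is K = 5/9·F + 255.372.
Require K - F = 300.4: (-4/9)·F + 255.372 = 300.4.
F = (300.4 - 255.372) / (-4/9) = -101.31.

-101.31°F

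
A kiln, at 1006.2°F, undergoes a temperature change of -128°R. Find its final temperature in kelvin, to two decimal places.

743.26 K

Initial temperature in Celsius: (1006.2 - 32) × 5/9 = 541.2222°C.
The 128°R change is an interval, so only the factor 5/9 applies: -128 × 5/9 = -71.1111°C.
Final Celsius temperature: 541.2222 - 71.1111 = 470.1111°C.
In kelvin: 470.1111 + 273.15 = 743.26 K.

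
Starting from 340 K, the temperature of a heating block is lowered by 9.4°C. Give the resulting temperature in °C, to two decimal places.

Initial temperature in Celsius: 340 - 273.15 = 66.8500°C.
Final Celsius temperature: 66.8500 - 9.4000 = 57.4500°C.

57.45°C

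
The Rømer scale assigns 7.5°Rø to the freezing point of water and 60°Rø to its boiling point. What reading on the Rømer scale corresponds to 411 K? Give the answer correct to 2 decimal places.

First in Celsius: 411 - 273.15 = 137.8500°C.
Linearly onto the Rømer scale: 7.5 + (137.8500 / 100) × (60 - 7.5) = 79.87°Rø.

79.87°Rø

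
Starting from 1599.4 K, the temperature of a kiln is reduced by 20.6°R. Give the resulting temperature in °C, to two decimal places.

1314.81°C

Initial temperature in Celsius: 1599.4 - 273.15 = 1326.2500°C.
The 20.6°R change is an interval, so only the factor 5/9 applies: -20.6 × 5/9 = -11.4444°C.
Final Celsius temperature: 1326.2500 - 11.4444 = 1314.8056°C.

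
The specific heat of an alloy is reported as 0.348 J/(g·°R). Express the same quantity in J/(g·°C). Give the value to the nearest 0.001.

0.626 J/(g·°C)

Since only a temperature interval is involved, the additive offset between the scales drops out.
A change of 1°C is a change of 1.8°R, so per °C the value is 0.348 × 1.8 = 0.626.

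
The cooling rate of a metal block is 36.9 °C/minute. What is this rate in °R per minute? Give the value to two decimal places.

Since only a temperature interval is involved, the additive offset between the scales drops out.
A change of 1°C is a change of 1.8°R, so 36.9 × 1.8 = 66.42.

66.42 °R/minute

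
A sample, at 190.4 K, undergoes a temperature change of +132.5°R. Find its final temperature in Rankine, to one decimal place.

Initial temperature in Celsius: 190.4 - 273.15 = -82.7500°C.
The 132.5°R change is an interval, so only the factor 5/9 applies: +132.5 × 5/9 = +73.6111°C.
Final Celsius temperature: -82.7500 + 73.6111 = -9.1389°C.
In Rankine: -9.1389 × 1.8 + 491.67 = 475.2°R.

475.2°R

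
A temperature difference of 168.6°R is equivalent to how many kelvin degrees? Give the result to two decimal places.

93.67 K

Only the scale ratio 5/9 matters for a change in temperature.
168.6 × 5/9 = 93.67.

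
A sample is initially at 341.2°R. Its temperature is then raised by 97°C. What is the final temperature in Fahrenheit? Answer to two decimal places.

56.13°F

Initial temperature in Celsius: (341.2 - 491.67) × 5/9 = -83.5944°C.
Final Celsius temperature: -83.5944 + 97.0000 = 13.4056°C.
In Fahrenheit: 13.4056 × 1.8 + 32 = 56.13°F.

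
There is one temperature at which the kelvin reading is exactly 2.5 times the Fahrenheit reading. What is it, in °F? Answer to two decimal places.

Let F be the Fahrenheit reading. The kelvin reading is K = 5/9·F + 255.372.
Require K = 2.5·F: 5/9·F + 255.372 = 2.5·F.
(-35/18)·F = -255.372  ⇒  F = 131.33.

131.33°F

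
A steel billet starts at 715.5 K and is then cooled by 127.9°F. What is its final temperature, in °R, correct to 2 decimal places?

Initial temperature in Celsius: 715.5 - 273.15 = 442.3500°C.
The 127.9°F change is an interval, so only the factor 5/9 applies: -127.9 × 5/9 = -71.0556°C.
Final Celsius temperature: 442.3500 - 71.0556 = 371.2944°C.
In Rankine: 371.2944 × 1.8 + 491.67 = 1160.00°R.

1160.00°R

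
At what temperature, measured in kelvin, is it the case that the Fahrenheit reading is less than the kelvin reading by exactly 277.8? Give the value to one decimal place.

227.3 K

Let K be the kelvin reading. The Fahrenheit reading is F = 1.8·K - 459.67.
Require F - K = -277.8: (0.8)·K - 459.67 = -277.8.
K = (-277.8 + 459.67) / (0.8) = 227.3.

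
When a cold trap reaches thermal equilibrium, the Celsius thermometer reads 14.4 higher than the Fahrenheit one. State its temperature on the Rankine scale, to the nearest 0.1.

387.3°R

Let x be the Fahrenheit reading; then the Celsius reading is 5/9·x - 17.7778.
(5/9·x - 17.7778) - x = 14.4  ⇒  (-4/9)·x = 32.1778  ⇒  x = -72.4000°F.
In Celsius: (-72.4 - 32) × 5/9 = -58.0000°C.
In Rankine: -58.0000 × 1.8 + 491.67 = 387.3°R.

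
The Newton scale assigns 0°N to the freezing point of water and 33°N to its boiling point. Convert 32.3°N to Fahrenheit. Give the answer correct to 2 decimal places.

Linear interpolation between the fixed points: C = (32.3 - 0) × 100 / (33 - 0) = 97.8788°C.
Then 97.8788 × 1.8 + 32 = 208.18°F.

208.18°F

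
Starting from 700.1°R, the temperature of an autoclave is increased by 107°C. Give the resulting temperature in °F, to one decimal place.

Initial temperature in Celsius: (700.1 - 491.67) × 5/9 = 115.7944°C.
Final Celsius temperature: 115.7944 + 107.0000 = 222.7944°C.
In Fahrenheit: 222.7944 × 1.8 + 32 = 433.0°F.

433.0°F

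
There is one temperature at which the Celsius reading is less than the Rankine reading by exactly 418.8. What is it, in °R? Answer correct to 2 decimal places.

327.71°R

Let R be the Rankine reading. The Celsius reading is C = 5/9·R - 273.15.
Require C - R = -418.8: (-4/9)·R - 273.15 = -418.8.
R = (-418.8 + 273.15) / (-4/9) = 327.71.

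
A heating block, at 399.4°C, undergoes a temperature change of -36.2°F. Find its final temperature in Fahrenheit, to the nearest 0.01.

714.72°F

The 36.2°F change is an interval, so only the factor 5/9 applies: -36.2 × 5/9 = -20.1111°C.
Final Celsius temperature: 399.4000 - 20.1111 = 379.2889°C.
In Fahrenheit: 379.2889 × 1.8 + 32 = 714.72°F.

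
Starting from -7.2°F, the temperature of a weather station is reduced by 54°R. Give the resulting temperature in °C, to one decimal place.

-51.8°C

Initial temperature in Celsius: (-7.2 - 32) × 5/9 = -21.7778°C.
The 54°R change is an interval, so only the factor 5/9 applies: -54 × 5/9 = -30.0000°C.
Final Celsius temperature: -21.7778 - 30.0000 = -51.7778°C.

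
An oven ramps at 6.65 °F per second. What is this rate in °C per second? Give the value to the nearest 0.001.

3.694 °C/second

Since only a temperature interval is involved, the additive offset between the scales drops out.
A change of 1°F is a change of 5/9°C, so 6.65 × 5/9 = 3.694.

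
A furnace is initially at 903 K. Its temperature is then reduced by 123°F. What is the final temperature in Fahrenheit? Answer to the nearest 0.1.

1042.7°F

Initial temperature in Celsius: 903 - 273.15 = 629.8500°C.
The 123°F change is an interval, so only the factor 5/9 applies: -123 × 5/9 = -68.3333°C.
Final Celsius temperature: 629.8500 - 68.3333 = 561.5167°C.
In Fahrenheit: 561.5167 × 1.8 + 32 = 1042.7°F.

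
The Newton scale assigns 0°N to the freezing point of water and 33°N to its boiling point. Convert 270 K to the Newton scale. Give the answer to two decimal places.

First in Celsius: 270 - 273.15 = -3.1500°C.
Linearly onto the Newton scale: 0 + (-3.1500 / 100) × (33 - 0) = -1.04°N.

-1.04°N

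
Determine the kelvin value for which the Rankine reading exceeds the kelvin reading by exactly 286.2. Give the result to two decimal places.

357.75 K

Let K be the kelvin reading. The Rankine reading is R = 1.8·K.
Require R - K = 286.2: (0.8)·K = 286.2.
K = (286.2) / (0.8) = 357.75.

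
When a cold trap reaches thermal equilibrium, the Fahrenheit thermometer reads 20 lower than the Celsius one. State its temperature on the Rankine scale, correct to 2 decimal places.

374.67°R

Let x be the Celsius reading; then the Fahrenheit reading is 1.8·x + 32.
(1.8·x + 32) - x = -20  ⇒  (0.8)·x = -52  ⇒  x = -65.0000°C.
In Rankine: -65.0000 × 1.8 + 491.67 = 374.67°R.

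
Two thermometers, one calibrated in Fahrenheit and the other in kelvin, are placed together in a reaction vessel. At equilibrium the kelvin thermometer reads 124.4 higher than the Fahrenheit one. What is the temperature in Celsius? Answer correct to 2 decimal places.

145.94°C

Let x be the Fahrenheit reading; then the kelvin reading is 5/9·x + 255.372.
(5/9·x + 255.372) - x = 124.4  ⇒  (-4/9)·x = -130.972  ⇒  x = 294.6875°F.
In Celsius: (294.6875 - 32) × 5/9 = 145.94°C.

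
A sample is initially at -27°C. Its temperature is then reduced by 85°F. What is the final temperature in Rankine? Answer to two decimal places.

The 85°F change is an interval, so only the factor 5/9 applies: -85 × 5/9 = -47.2222°C.
Final Celsius temperature: -27.0000 - 47.2222 = -74.2222°C.
In Rankine: -74.2222 × 1.8 + 491.67 = 358.07°R.

358.07°R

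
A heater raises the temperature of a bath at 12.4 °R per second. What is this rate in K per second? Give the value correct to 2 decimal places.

Since only a temperature interval is involved, the additive offset between the scales drops out.
A change of 1°R is a change of 5/9 K, so 12.4 × 5/9 = 6.89.

6.89 K/second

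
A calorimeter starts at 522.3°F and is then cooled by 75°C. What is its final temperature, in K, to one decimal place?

Initial temperature in Celsius: (522.3 - 32) × 5/9 = 272.3889°C.
Final Celsius temperature: 272.3889 - 75.0000 = 197.3889°C.
In kelvin: 197.3889 + 273.15 = 470.5 K.

470.5 K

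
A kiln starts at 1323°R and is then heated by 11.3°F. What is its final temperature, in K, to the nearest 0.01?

Initial temperature in Celsius: (1323 - 491.67) × 5/9 = 461.8500°C.
The 11.3°F change is an interval, so only the factor 5/9 applies: +11.3 × 5/9 = +6.2778°C.
Final Celsius temperature: 461.8500 + 6.2778 = 468.1278°C.
In kelvin: 468.1278 + 273.15 = 741.28 K.

741.28 K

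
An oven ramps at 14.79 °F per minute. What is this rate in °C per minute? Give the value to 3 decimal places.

The quantity depends on a temperature interval, so only the ratio of degree sizes applies; the offset between the scales is irrelevant.
A change of 1°F is a change of 5/9°C, so 14.79 × 5/9 = 8.217.

8.217 °C/minute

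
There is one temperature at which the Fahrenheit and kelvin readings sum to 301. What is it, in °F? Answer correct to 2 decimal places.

29.33°F

Let F be the Fahrenheit reading. The kelvin reading is K = 5/9·F + 255.372.
Require F + K = 301: (14/9)·F + 255.372 = 301.
F = (301 - 255.372) / (14/9) = 29.33.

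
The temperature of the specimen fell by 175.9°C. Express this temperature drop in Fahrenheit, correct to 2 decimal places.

For a temperature interval the offset drops out; only the factor 1.8 applies.
175.9 × 1.8 = 316.62.

316.62°F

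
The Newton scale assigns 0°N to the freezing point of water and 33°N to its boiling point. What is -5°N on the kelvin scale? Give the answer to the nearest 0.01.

258.00 K

Linear interpolation between the fixed points: C = (-5 - 0) × 100 / (33 - 0) = -15.1515°C.
Then -15.1515 + 273.15 = 258.00 K.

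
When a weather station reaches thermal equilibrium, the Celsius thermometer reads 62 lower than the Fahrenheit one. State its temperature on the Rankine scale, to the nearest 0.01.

559.17°R

Let x be the Fahrenheit reading; then the Celsius reading is 5/9·x - 17.7778.
(5/9·x - 17.7778) - x = -62  ⇒  (-4/9)·x = -44.2222  ⇒  x = 99.5000°F.
In Celsius: (99.5 - 32) × 5/9 = 37.5000°C.
In Rankine: 37.5000 × 1.8 + 491.67 = 559.17°R.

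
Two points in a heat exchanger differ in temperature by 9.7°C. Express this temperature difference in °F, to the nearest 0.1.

17.5°F

An interval of 1°C corresponds to 1.8°F.
9.7 × 1.8 = 17.5.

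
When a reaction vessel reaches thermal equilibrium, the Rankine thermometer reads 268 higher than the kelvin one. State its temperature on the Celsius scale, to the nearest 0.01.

61.85°C

Let x be the kelvin reading; then the Rankine reading is 1.8·x.
(1.8·x) - x = 268  ⇒  (0.8)·x = 268  ⇒  x = 335.0000 K.
In Celsius: 335 - 273.15 = 61.85°C.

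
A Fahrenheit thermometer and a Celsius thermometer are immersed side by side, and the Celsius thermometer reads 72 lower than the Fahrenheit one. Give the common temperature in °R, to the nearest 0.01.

581.67°R

Let x be the Fahrenheit reading; then the Celsius reading is 5/9·x - 17.7778.
(5/9·x - 17.7778) - x = -72  ⇒  (-4/9)·x = -54.2222  ⇒  x = 122.0000°F.
In Celsius: (122 - 32) × 5/9 = 50.0000°C.
In Rankine: 50.0000 × 1.8 + 491.67 = 581.67°R.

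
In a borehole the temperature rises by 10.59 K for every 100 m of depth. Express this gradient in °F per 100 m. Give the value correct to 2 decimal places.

19.06 °F/100 m

Since only a temperature interval is involved, the additive offset between the scales drops out.
A change of 1 K is a change of 1.8°F, so 10.59 × 1.8 = 19.06.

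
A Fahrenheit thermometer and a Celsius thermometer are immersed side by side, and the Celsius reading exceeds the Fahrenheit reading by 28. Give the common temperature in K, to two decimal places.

Let x be the Fahrenheit reading; then the Celsius reading is 5/9·x - 17.7778.
(5/9·x - 17.7778) - x = 28  ⇒  (-4/9)·x = 45.7778  ⇒  x = -103.0000°F.
In Celsius: (-103 - 32) × 5/9 = -75.0000°C.
In kelvin: -75.0000 + 273.15 = 198.15 K.

198.15 K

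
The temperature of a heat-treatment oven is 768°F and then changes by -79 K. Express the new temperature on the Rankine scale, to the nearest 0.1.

Initial temperature in Celsius: (768 - 32) × 5/9 = 408.8889°C.
The 79 K change is an interval; Kelvin and Celsius degrees are the same size, so ΔC = -79°C.
Final Celsius temperature: 408.8889 - 79.0000 = 329.8889°C.
In Rankine: 329.8889 × 1.8 + 491.67 = 1085.5°R.

1085.5°R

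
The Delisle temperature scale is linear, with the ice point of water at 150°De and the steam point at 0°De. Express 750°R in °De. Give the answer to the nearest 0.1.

First in Celsius: (750 - 491.67) × 5/9 = 143.5167°C.
Linearly onto the Delisle scale: 150 + (143.5167 / 100) × (0 - 150) = -65.3°De.

-65.3°De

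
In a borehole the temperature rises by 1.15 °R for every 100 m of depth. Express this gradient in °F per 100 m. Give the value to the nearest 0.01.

1.15 °F/100 m

The quantity depends on a temperature interval, so only the ratio of degree sizes applies; the offset between the scales is irrelevant.
A change of 1°R is a change of 1°F, so 1.15 × 1 = 1.15.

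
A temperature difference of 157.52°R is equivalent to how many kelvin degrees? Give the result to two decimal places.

87.51 K

For a temperature interval the offset drops out; only the factor 5/9 applies.
157.52 × 5/9 = 87.51.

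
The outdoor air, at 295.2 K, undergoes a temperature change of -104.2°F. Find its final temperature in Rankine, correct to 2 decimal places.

427.16°R

Initial temperature in Celsius: 295.2 - 273.15 = 22.0500°C.
The 104.2°F change is an interval, so only the factor 5/9 applies: -104.2 × 5/9 = -57.8889°C.
Final Celsius temperature: 22.0500 - 57.8889 = -35.8389°C.
In Rankine: -35.8389 × 1.8 + 491.67 = 427.16°R.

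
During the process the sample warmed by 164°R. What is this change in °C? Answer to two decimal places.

91.11°C

An interval of 1°R corresponds to 5/9°C.
164 × 5/9 = 91.11.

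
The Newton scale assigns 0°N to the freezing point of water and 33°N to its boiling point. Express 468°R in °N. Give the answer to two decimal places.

-4.34°N

First in Celsius: (468 - 491.67) × 5/9 = -13.1500°C.
Linearly onto the Newton scale: 0 + (-13.1500 / 100) × (33 - 0) = -4.34°N.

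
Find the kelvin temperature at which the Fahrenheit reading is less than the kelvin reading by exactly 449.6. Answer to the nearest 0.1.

12.6 K

Let K be the kelvin reading. The Fahrenheit reading is F = 1.8·K - 459.67.
Require F - K = -449.6: (0.8)·K - 459.67 = -449.6.
K = (-449.6 + 459.67) / (0.8) = 12.6.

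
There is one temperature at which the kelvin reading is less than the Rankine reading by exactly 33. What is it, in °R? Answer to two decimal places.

74.25°R

Let R be the Rankine reading. The kelvin reading is K = 5/9·R.
Require K - R = -33: (-4/9)·R = -33.
R = (-33) / (-4/9) = 74.25.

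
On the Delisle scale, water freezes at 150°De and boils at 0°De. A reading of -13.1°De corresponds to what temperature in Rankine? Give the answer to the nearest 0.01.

Linear interpolation between the fixed points: C = (-13.1 - 150) × 100 / (0 - 150) = 108.7333°C.
Then 108.7333 × 1.8 + 491.67 = 687.39°R.

687.39°R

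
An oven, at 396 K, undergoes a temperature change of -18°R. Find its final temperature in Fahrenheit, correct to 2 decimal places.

Initial temperature in Celsius: 396 - 273.15 = 122.8500°C.
The 18°R change is an interval, so only the factor 5/9 applies: -18 × 5/9 = -10.0000°C.
Final Celsius temperature: 122.8500 - 10.0000 = 112.8500°C.
In Fahrenheit: 112.8500 × 1.8 + 32 = 235.13°F.

235.13°F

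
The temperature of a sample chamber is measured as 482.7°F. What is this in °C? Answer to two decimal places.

250.39°C

In Celsius: (482.7 - 32) × 5/9 = 250.3889°C.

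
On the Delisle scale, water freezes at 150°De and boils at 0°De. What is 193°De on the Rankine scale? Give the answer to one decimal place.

440.1°R

Linear interpolation between the fixed points: C = (193 - 150) × 100 / (0 - 150) = -28.6667°C.
Then -28.6667 × 1.8 + 491.67 = 440.1°R.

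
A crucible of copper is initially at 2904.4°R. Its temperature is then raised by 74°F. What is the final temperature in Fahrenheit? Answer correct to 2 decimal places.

Initial temperature in Celsius: (2904.4 - 491.67) × 5/9 = 1340.4056°C.
The 74°F change is an interval, so only the factor 5/9 applies: +74 × 5/9 = +41.1111°C.
Final Celsius temperature: 1340.4056 + 41.1111 = 1381.5167°C.
In Fahrenheit: 1381.5167 × 1.8 + 32 = 2518.73°F.

2518.73°F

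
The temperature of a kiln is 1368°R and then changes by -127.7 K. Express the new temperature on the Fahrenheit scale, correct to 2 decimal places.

678.47°F

Initial temperature in Celsius: (1368 - 491.67) × 5/9 = 486.8500°C.
The 127.7 K change is an interval; Kelvin and Celsius degrees are the same size, so ΔC = -127.7°C.
Final Celsius temperature: 486.8500 - 127.7000 = 359.1500°C.
In Fahrenheit: 359.1500 × 1.8 + 32 = 678.47°F.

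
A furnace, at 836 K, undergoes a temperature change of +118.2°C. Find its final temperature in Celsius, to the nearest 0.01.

681.05°C

Initial temperature in Celsius: 836 - 273.15 = 562.8500°C.
Final Celsius temperature: 562.8500 + 118.2000 = 681.0500°C.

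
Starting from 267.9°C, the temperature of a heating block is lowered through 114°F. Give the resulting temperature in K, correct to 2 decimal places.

The 114°F change is an interval, so only the factor 5/9 applies: -114 × 5/9 = -63.3333°C.
Final Celsius temperature: 267.9000 - 63.3333 = 204.5667°C.
In kelvin: 204.5667 + 273.15 = 477.72 K.

477.72 K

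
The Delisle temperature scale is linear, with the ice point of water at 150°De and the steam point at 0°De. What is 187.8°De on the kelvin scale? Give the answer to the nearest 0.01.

Linear interpolation between the fixed points: C = (187.8 - 150) × 100 / (0 - 150) = -25.2000°C.
Then -25.2000 + 273.15 = 247.95 K.

247.95 K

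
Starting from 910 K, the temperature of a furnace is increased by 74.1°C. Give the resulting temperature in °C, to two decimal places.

Initial temperature in Celsius: 910 - 273.15 = 636.8500°C.
Final Celsius temperature: 636.8500 + 74.1000 = 710.9500°C.

710.95°C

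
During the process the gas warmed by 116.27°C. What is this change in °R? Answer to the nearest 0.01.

For a temperature interval the offset drops out; only the factor 1.8 applies.
116.27 × 1.8 = 209.29.

209.29°R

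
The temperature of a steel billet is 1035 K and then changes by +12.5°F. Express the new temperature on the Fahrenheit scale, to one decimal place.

Initial temperature in Celsius: 1035 - 273.15 = 761.8500°C.
The 12.5°F change is an interval, so only the factor 5/9 applies: +12.5 × 5/9 = +6.9444°C.
Final Celsius temperature: 761.8500 + 6.9444 = 768.7944°C.
In Fahrenheit: 768.7944 × 1.8 + 32 = 1415.8°F.

1415.8°F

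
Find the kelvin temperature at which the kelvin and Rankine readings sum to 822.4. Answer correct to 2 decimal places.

293.71 K

Let K be the kelvin reading. The Rankine reading is R = 1.8·K.
Require K + R = 822.4: (2.8)·K = 822.4.
K = (822.4) / (2.8) = 293.71.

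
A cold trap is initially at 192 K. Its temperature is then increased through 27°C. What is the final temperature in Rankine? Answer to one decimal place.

Initial temperature in Celsius: 192 - 273.15 = -81.1500°C.
Final Celsius temperature: -81.1500 + 27.0000 = -54.1500°C.
In Rankine: -54.1500 × 1.8 + 491.67 = 394.2°R.

394.2°R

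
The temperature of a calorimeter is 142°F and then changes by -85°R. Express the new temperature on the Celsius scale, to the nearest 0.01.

Initial temperature in Celsius: (142 - 32) × 5/9 = 61.1111°C.
The 85°R change is an interval, so only the factor 5/9 applies: -85 × 5/9 = -47.2222°C.
Final Celsius temperature: 61.1111 - 47.2222 = 13.8889°C.

13.89°C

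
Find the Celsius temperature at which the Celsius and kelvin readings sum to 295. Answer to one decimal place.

Let C be the Celsius reading. The kelvin reading is K = 1·C + 273.15.
Require C + K = 295: (2)·C + 273.15 = 295.
C = (295 - 273.15) / (2) = 10.9.

10.9°C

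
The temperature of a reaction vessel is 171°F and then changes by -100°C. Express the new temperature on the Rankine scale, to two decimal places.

450.67°R

Initial temperature in Celsius: (171 - 32) × 5/9 = 77.2222°C.
Final Celsius temperature: 77.2222 - 100.0000 = -22.7778°C.
In Rankine: -22.7778 × 1.8 + 491.67 = 450.67°R.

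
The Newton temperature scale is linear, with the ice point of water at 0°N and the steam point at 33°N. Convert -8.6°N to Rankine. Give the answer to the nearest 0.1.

444.8°R

Linear interpolation between the fixed points: C = (-8.6 - 0) × 100 / (33 - 0) = -26.0606°C.
Then -26.0606 × 1.8 + 491.67 = 444.8°R.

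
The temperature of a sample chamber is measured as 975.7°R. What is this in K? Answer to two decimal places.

In Celsius: (975.7 - 491.67) × 5/9 = 268.9056°C.
In kelvin: 268.9056 + 273.15 = 542.06 K.

542.06 K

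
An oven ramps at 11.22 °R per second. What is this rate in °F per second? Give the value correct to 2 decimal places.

11.22 °F/second

The quantity depends on a temperature interval, so only the ratio of degree sizes applies; the offset between the scales is irrelevant.
A change of 1°R is a change of 1°F, so 11.22 × 1 = 11.22.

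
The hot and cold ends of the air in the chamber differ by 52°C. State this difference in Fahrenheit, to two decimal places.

93.60°F

Only the scale ratio 1.8 matters for a change in temperature.
52 × 1.8 = 93.60.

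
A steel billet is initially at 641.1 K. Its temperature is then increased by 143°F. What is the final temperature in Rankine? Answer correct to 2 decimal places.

Initial temperature in Celsius: 641.1 - 273.15 = 367.9500°C.
The 143°F change is an interval, so only the factor 5/9 applies: +143 × 5/9 = +79.4444°C.
Final Celsius temperature: 367.9500 + 79.4444 = 447.3944°C.
In Rankine: 447.3944 × 1.8 + 491.67 = 1296.98°R.

1296.98°R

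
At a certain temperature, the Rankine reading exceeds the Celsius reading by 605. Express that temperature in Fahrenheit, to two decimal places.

286.99°F

Let x be the Celsius reading; then the Rankine reading is 1.8·x + 491.67.
(1.8·x + 491.67) - x = 605  ⇒  (0.8)·x = 113.33  ⇒  x = 141.6625°C.
In Fahrenheit: 141.6625 × 1.8 + 32 = 286.99°F.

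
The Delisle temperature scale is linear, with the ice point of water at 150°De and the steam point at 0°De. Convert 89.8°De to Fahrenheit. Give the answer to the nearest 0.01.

Linear interpolation between the fixed points: C = (89.8 - 150) × 100 / (0 - 150) = 40.1333°C.
Then 40.1333 × 1.8 + 32 = 104.24°F.

104.24°F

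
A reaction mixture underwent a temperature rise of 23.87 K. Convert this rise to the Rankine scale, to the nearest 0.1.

An interval of 1 K corresponds to 1.8°R.
23.87 × 1.8 = 43.0.

43.0°R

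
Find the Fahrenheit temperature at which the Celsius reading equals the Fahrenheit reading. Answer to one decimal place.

Let F be the Fahrenheit reading. The Celsius reading is C = 5/9·F - 17.7778.
Set C = F: 5/9·F - 17.7778 = F.
(-4/9)·F = 17.7778  ⇒  F = -40.0.

-40.0°F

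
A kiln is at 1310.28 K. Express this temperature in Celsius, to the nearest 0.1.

1037.1°C

In Celsius: 1310.28 - 273.15 = 1037.1300°C.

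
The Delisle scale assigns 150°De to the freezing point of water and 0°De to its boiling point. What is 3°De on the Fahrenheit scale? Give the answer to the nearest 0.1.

208.4°F

Linear interpolation between the fixed points: C = (3 - 150) × 100 / (0 - 150) = 98.0000°C.
Then 98.0000 × 1.8 + 32 = 208.4°F.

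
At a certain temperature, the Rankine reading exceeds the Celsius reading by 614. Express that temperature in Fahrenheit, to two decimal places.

Let x be the Celsius reading; then the Rankine reading is 1.8·x + 491.67.
(1.8·x + 491.67) - x = 614  ⇒  (0.8)·x = 122.33  ⇒  x = 152.9125°C.
In Fahrenheit: 152.9125 × 1.8 + 32 = 307.24°F.

307.24°F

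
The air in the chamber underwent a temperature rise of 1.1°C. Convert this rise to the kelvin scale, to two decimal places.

Celsius and kelvin degrees are the same size, so the interval is unchanged: 1.10.

1.10 K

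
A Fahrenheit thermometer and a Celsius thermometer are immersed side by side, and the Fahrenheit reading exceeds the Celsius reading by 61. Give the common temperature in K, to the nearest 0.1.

Let x be the Fahrenheit reading; then the Celsius reading is 5/9·x - 17.7778.
(5/9·x - 17.7778) - x = -61  ⇒  (-4/9)·x = -43.2222  ⇒  x = 97.2500°F.
In Celsius: (97.25 - 32) × 5/9 = 36.2500°C.
In kelvin: 36.2500 + 273.15 = 309.4 K.

309.4 K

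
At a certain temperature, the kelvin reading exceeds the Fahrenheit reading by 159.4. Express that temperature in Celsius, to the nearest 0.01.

Let x be the Fahrenheit reading; then the kelvin reading is 5/9·x + 255.372.
(5/9·x + 255.372) - x = 159.4  ⇒  (-4/9)·x = -95.9722  ⇒  x = 215.9375°F.
In Celsius: (215.9375 - 32) × 5/9 = 102.19°C.

102.19°C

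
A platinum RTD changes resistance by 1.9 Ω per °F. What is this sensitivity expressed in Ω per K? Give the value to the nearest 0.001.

3.420 Ω per K

Since only a temperature interval is involved, the additive offset between the scales drops out.
A change of 1 K is a change of 1.8°F, so per K the value is 1.9 × 1.8 = 3.420.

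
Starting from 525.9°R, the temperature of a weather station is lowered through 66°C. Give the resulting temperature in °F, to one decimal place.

Initial temperature in Celsius: (525.9 - 491.67) × 5/9 = 19.0167°C.
Final Celsius temperature: 19.0167 - 66.0000 = -46.9833°C.
In Fahrenheit: -46.9833 × 1.8 + 32 = -52.6°F.

-52.6°F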